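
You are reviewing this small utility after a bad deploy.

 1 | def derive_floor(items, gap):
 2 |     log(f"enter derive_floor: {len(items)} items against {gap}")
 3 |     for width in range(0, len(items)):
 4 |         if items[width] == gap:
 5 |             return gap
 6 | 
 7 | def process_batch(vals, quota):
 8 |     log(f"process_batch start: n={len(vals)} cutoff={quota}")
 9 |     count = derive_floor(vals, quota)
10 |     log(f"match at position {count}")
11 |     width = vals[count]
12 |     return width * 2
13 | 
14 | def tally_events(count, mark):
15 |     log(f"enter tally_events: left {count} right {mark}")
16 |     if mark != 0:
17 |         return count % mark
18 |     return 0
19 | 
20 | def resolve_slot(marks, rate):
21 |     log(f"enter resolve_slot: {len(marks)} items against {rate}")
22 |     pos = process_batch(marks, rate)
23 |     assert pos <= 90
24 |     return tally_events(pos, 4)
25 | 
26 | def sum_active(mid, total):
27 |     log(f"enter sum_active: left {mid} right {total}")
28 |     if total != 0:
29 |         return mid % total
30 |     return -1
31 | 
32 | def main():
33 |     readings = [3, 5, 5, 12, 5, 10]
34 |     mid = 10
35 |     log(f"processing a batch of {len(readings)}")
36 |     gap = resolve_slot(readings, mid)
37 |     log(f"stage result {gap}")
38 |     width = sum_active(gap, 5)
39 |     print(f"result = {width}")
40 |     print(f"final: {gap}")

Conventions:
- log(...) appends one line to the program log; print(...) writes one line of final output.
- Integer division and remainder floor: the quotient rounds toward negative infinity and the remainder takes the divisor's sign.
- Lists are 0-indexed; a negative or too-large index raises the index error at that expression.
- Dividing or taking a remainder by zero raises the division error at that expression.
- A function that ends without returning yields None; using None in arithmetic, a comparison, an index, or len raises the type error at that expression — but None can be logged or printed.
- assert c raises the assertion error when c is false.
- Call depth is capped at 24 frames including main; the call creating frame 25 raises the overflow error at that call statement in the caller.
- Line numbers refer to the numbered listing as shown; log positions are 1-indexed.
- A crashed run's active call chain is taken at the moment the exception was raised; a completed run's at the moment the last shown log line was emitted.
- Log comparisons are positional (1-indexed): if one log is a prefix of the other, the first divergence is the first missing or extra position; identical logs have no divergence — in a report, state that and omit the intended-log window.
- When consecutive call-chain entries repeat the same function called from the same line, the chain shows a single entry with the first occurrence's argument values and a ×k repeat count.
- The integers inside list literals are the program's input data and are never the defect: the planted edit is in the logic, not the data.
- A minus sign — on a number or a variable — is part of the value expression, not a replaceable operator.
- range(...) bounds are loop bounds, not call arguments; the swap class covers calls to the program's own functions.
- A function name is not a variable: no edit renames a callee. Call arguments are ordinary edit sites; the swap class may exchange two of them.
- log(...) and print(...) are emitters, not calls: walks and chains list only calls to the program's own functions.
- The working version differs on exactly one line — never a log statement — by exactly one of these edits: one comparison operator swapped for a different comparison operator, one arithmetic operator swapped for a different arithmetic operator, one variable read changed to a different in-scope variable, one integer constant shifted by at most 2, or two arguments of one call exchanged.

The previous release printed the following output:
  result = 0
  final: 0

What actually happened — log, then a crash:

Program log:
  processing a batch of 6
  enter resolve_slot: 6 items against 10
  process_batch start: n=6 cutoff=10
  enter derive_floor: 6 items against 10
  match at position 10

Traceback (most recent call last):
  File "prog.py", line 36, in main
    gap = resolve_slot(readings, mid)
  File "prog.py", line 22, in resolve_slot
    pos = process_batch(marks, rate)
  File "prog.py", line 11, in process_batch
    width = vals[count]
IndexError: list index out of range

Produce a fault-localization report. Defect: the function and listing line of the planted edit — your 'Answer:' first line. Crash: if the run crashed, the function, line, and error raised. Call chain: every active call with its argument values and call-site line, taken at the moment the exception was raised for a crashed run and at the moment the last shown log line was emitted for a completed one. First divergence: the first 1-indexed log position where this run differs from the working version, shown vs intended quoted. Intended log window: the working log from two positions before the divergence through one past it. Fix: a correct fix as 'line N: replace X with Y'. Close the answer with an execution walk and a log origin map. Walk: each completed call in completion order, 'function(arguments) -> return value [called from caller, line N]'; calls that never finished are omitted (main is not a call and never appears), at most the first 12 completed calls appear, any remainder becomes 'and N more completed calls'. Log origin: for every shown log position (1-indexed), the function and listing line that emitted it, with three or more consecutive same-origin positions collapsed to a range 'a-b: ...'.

Answer: the defect is in derive_floor at line 5.
Core observation: The earliest visible damage is log position 5 — 'match at position 10' rather than the intended 'match at position 5'.
Crash: process_batch, line 11, IndexError.
Call chain: main -> resolve_slot([3, 5, 5, 12, 5, 10], 10) (called at line 36) -> process_batch([3, 5, 5, 12, 5, 10], 10) (called at line 22).
First divergence: position 5; shown 'match at position 10' vs intended 'match at position 5'.
Intended log window:
  3: process_batch start: n=6 cutoff=10
  4: enter derive_floor: 6 items against 10
  5: match at position 5
  6: enter tally_events: left 20 right 4
Execution walk:
  derive_floor([3, 5, 5, 12, 5, 10], 10) -> 10  [called from process_batch, line 9]
Log origin:
  1: emitted by main (line 35)
  2: emitted by resolve_slot (line 21)
  3: emitted by process_batch (line 8)
  4: emitted by derive_floor (line 2)
  5: emitted by process_batch (line 10)
A correct fix: line 5: replace `gap` with `width`.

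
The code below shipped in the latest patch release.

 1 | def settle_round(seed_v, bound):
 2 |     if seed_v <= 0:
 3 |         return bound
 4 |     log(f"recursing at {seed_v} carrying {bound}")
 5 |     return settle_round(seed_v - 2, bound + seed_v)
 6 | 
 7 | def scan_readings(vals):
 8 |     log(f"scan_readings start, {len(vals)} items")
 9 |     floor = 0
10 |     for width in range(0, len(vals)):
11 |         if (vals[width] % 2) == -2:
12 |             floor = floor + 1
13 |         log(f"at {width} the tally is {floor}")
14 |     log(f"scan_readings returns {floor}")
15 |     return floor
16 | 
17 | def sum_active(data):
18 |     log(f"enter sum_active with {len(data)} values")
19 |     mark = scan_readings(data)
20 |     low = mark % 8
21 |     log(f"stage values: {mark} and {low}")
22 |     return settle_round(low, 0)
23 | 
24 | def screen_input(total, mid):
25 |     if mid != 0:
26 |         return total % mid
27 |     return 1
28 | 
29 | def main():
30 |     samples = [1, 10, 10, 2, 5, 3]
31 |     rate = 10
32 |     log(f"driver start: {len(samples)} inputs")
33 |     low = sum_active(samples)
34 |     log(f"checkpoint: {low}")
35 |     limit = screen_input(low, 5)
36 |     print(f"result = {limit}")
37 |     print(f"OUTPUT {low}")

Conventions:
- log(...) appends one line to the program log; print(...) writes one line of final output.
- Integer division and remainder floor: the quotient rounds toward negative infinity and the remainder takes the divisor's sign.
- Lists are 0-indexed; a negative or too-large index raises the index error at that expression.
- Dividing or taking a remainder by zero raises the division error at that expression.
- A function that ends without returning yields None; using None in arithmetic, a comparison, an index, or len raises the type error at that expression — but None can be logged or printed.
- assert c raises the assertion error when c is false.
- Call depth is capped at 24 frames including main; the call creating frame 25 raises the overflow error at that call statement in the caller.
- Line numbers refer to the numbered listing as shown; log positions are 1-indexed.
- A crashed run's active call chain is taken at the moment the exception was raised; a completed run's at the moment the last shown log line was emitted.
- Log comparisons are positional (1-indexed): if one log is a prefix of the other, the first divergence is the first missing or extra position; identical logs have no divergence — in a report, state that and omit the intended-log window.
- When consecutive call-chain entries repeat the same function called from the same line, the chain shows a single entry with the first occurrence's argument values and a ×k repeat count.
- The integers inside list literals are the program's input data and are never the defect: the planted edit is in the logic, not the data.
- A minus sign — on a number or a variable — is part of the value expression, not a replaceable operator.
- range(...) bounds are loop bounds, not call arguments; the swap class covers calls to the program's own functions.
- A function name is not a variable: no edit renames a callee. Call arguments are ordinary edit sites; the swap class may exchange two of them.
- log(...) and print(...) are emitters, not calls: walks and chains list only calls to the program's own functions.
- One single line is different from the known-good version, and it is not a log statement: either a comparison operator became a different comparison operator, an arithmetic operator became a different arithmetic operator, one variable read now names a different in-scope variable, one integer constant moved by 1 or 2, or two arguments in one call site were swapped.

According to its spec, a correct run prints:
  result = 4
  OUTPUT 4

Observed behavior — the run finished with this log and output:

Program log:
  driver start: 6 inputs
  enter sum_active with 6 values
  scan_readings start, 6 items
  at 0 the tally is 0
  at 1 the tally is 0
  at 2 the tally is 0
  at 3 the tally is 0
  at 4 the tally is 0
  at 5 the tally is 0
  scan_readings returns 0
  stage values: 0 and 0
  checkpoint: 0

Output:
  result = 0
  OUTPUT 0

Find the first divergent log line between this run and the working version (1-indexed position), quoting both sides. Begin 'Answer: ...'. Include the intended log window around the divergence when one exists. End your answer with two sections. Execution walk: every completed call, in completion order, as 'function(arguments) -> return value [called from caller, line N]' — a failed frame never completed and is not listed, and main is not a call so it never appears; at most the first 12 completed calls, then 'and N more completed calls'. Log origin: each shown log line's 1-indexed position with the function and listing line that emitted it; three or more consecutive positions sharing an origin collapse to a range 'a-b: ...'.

Answer: position 5 — the shown line 'at 1 the tally is 0' should read 'at 1 the tally is 1'.
Intended log window:
  3: scan_readings start, 6 items
  4: at 0 the tally is 0
  5: at 1 the tally is 1
  6: at 2 the tally is 2
Execution walk:
  scan_readings([1, 10, 10, 2, 5, 3]) -> 0  [called from sum_active, line 19]
  settle_round(0, 0) -> 0  [called from sum_active, line 22]
  sum_active([1, 10, 10, 2, 5, 3]) -> 0  [called from main, line 33]
  screen_input(0, 5) -> 0  [called from main, line 35]
Log line origins:
  1: emitted by main (line 32)
  2: emitted by sum_active (line 18)
  3: emitted by scan_readings (line 8)
  4-9: emitted by scan_readings (line 13)
  10: emitted by scan_readings (line 14)
  11: emitted by sum_active (line 21)
  12: emitted by main (line 34)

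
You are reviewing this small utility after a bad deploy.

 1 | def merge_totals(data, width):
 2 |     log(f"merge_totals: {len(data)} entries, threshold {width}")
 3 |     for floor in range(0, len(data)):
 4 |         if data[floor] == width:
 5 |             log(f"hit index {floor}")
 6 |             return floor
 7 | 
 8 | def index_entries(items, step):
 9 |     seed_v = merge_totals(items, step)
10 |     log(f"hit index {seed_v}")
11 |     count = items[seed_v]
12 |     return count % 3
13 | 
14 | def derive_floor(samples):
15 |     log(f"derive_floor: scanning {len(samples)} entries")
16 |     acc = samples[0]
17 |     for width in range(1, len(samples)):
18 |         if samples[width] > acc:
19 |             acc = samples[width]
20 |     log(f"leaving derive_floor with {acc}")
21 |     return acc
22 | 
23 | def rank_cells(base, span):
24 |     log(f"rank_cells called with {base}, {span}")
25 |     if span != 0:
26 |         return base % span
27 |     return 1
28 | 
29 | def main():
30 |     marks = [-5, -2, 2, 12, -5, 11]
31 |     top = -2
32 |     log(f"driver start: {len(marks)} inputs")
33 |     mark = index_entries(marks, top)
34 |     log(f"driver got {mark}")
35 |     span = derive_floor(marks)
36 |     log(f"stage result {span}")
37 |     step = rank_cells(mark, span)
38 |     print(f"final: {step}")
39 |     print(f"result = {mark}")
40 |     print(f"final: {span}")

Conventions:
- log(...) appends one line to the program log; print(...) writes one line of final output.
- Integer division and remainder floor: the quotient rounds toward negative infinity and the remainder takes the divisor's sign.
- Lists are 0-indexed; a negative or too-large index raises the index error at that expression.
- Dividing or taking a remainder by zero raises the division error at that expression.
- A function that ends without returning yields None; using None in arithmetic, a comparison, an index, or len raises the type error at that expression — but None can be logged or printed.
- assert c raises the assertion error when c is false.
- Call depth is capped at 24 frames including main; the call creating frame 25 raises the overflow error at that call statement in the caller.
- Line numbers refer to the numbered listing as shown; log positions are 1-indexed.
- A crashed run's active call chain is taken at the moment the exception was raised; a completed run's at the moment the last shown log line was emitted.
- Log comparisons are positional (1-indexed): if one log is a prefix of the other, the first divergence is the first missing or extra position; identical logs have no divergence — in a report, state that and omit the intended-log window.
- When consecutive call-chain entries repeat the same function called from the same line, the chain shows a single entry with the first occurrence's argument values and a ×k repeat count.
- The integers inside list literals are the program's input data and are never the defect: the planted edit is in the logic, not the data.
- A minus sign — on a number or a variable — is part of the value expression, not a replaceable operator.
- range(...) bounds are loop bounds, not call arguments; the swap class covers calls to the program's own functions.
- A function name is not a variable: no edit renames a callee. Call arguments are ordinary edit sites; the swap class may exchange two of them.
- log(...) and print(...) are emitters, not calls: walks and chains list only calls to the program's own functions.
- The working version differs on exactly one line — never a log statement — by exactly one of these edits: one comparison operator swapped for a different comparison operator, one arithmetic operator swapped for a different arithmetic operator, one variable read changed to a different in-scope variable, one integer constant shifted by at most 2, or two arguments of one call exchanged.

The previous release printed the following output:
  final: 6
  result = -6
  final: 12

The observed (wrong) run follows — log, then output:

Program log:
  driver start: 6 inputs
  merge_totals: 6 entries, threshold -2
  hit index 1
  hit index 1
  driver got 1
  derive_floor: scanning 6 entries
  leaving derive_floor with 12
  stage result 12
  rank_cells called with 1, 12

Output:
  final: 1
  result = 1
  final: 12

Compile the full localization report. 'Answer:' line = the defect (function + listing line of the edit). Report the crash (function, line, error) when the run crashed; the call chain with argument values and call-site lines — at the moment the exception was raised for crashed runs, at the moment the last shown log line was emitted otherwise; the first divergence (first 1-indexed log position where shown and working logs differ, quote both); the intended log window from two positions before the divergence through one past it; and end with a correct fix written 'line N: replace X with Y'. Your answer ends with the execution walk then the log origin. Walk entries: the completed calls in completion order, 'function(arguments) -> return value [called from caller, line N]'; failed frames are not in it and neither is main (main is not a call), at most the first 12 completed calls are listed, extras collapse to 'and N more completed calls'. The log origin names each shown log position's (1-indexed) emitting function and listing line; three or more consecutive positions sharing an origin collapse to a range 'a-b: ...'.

Answer: the defect is in index_entries at line 12.
Key observation: Position 5 is the first bad log line: 'driver got 1' should read 'driver got -6'.
Call chain: main -> rank_cells(1, 12) (called at line 37).
First divergence: position 5 — the shown line 'driver got 1' should read 'driver got -6'.
Intended log window:
  3: hit index 1
  4: hit index 1
  5: driver got -6
  6: derive_floor: scanning 6 entries
Execution walk:
  merge_totals([-5, -2, 2, 12, -5, 11], -2) -> 1  [called from index_entries, line 9]
  index_entries([-5, -2, 2, 12, -5, 11], -2) -> 1  [called from main, line 33]
  derive_floor([-5, -2, 2, 12, -5, 11]) -> 12  [called from main, line 35]
  rank_cells(1, 12) -> 1  [called from main, line 37]
Log origins:
  1: logged in main at line 32
  2: logged in merge_totals at line 2
  3: logged in merge_totals at line 5
  4: logged in index_entries at line 10
  5: logged in main at line 34
  6: logged in derive_floor at line 15
  7: logged in derive_floor at line 20
  8: logged in main at line 36
  9: logged in rank_cells at line 24
A correct fix: line 12: replace `%` with `*`.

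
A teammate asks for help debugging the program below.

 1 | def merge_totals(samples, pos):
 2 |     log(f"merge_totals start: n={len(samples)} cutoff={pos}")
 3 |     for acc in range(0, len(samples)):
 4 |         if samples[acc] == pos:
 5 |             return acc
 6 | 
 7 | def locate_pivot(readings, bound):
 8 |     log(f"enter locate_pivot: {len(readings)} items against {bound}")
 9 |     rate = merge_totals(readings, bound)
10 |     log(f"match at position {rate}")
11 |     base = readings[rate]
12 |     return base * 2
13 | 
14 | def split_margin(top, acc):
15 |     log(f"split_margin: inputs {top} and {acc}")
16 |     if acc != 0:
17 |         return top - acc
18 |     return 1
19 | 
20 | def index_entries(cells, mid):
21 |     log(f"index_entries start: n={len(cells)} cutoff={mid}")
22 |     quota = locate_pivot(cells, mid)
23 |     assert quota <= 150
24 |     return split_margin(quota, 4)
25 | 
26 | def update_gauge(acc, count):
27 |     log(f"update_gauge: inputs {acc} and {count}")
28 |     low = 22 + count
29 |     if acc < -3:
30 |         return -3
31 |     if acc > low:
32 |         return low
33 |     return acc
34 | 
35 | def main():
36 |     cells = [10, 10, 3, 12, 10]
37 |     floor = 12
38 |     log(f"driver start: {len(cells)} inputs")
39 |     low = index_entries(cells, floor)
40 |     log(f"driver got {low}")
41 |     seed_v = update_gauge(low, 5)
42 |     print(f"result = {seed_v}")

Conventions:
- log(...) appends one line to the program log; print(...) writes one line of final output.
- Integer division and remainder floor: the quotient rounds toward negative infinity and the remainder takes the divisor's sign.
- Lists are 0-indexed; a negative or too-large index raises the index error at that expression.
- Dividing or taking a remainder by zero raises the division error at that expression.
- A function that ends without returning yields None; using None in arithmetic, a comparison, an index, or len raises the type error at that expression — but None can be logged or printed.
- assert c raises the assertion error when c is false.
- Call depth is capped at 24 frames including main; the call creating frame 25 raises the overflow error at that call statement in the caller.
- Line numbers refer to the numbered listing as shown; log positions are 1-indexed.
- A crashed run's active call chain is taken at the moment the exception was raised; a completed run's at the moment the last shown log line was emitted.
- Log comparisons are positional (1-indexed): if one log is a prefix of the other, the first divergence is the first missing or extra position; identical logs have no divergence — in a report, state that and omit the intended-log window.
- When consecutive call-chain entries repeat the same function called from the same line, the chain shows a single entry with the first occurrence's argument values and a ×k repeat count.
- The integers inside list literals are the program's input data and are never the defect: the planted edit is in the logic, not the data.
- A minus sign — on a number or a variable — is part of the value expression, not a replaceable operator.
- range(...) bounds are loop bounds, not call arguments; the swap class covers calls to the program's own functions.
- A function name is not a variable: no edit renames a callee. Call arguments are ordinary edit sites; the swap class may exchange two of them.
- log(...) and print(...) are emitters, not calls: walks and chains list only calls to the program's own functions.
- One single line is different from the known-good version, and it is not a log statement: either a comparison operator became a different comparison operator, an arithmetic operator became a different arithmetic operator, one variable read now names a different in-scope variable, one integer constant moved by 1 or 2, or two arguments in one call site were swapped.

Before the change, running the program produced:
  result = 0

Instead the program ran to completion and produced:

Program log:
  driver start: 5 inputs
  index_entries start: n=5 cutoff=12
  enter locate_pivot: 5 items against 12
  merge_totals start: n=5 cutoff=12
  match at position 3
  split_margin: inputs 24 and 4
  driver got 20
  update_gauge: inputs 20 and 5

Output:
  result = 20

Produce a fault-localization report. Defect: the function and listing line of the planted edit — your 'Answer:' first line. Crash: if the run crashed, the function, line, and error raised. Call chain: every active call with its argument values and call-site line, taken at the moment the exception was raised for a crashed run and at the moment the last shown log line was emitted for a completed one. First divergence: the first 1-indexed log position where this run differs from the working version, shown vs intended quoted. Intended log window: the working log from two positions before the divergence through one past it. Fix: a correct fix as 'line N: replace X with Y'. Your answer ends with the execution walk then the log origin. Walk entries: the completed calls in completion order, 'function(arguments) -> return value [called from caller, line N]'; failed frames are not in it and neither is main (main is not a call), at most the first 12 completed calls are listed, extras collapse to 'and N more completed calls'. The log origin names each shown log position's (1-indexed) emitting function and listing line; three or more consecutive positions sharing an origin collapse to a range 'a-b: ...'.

Answer: the defect is in split_margin at line 17.
The tell: Position 7 is the first bad log line: 'driver got 20' should read 'driver got 0'.
Call chain: main -> update_gauge(20, 5) (called at line 41).
First divergence: at position 7 the run shows 'driver got 20' where the working version logs 'driver got 0'.
Intended log window:
  5: match at position 3
  6: split_margin: inputs 24 and 4
  7: driver got 0
  8: update_gauge: inputs 0 and 5
Execution walk:
  merge_totals([10, 10, 3, 12, 10], 12) -> 3  [called from locate_pivot, line 9]
  locate_pivot([10, 10, 3, 12, 10], 12) -> 24  [called from index_entries, line 22]
  split_margin(24, 4) -> 20  [called from index_entries, line 24]
  index_entries([10, 10, 3, 12, 10], 12) -> 20  [called from main, line 39]
  update_gauge(20, 5) -> 20  [called from main, line 41]
Origin of each log line:
  1: logged in main at line 38
  2: logged in index_entries at line 21
  3: logged in locate_pivot at line 8
  4: logged in merge_totals at line 2
  5: logged in locate_pivot at line 10
  6: logged in split_margin at line 15
  7: logged in main at line 40
  8: logged in update_gauge at line 27
A correct fix: line 17: replace `-` with `%`.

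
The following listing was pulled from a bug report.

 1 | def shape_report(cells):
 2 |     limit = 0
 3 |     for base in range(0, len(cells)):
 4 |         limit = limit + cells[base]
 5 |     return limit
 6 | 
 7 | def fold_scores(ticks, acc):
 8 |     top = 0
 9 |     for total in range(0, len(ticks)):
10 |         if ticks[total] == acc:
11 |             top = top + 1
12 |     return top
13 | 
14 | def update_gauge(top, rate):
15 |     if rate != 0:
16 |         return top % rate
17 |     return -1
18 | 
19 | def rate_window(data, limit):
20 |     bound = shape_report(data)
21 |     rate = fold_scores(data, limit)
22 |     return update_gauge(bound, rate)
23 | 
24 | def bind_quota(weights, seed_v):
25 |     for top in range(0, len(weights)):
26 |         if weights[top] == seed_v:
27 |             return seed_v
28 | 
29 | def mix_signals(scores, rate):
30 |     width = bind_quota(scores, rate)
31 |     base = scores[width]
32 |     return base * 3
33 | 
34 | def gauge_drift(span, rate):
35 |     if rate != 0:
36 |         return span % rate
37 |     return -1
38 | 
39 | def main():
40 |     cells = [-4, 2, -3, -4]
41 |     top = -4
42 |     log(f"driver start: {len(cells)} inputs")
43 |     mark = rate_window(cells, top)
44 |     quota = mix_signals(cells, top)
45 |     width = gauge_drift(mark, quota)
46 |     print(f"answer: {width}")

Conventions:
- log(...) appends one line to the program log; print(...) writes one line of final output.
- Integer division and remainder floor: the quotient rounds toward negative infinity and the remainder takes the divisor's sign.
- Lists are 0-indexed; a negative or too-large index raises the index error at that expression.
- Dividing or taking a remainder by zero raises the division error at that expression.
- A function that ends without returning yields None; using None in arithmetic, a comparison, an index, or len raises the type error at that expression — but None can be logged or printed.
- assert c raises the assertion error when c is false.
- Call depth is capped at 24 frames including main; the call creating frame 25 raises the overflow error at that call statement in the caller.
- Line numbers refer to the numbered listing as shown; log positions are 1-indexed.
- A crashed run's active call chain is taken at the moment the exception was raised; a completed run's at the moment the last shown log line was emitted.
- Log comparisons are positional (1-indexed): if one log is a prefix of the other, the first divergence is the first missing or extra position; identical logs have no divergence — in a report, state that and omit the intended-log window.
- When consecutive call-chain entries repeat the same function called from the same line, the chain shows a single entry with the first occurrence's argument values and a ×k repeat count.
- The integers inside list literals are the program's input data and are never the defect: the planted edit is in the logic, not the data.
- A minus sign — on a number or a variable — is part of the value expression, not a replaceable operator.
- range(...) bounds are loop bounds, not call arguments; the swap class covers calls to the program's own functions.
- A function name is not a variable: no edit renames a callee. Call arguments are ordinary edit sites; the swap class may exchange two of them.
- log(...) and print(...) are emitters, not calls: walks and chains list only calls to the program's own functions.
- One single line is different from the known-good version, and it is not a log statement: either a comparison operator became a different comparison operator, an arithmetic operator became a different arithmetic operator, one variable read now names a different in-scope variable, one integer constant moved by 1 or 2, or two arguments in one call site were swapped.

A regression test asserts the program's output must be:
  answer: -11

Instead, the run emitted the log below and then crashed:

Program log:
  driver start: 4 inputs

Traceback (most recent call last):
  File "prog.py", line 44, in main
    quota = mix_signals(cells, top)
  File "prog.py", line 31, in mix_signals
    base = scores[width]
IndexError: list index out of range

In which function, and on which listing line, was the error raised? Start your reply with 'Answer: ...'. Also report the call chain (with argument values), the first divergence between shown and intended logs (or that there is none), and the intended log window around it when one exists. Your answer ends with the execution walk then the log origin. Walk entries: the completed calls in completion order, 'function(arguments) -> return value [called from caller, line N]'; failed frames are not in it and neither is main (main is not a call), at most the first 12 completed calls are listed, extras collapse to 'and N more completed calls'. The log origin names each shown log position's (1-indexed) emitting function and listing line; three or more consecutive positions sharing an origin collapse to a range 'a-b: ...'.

Answer: the error was raised in mix_signals, line 31.
Key fact: All emitted log lines are correct; the crash alone marks the defect.
Call chain: main -> mix_signals([-4, 2, -3, -4], -4) (called at line 44).
First divergence: none (the log streams are identical).
Execution walk:
  shape_report([-4, 2, -3, -4]) -> -9  [called from rate_window, line 20]
  fold_scores([-4, 2, -3, -4], -4) -> 2  [called from rate_window, line 21]
  update_gauge(-9, 2) -> 1  [called from rate_window, line 22]
  rate_window([-4, 2, -3, -4], -4) -> 1  [called from main, line 43]
  bind_quota([-4, 2, -3, -4], -4) -> -4  [called from mix_signals, line 30]
Log origins:
  1 — main, line 42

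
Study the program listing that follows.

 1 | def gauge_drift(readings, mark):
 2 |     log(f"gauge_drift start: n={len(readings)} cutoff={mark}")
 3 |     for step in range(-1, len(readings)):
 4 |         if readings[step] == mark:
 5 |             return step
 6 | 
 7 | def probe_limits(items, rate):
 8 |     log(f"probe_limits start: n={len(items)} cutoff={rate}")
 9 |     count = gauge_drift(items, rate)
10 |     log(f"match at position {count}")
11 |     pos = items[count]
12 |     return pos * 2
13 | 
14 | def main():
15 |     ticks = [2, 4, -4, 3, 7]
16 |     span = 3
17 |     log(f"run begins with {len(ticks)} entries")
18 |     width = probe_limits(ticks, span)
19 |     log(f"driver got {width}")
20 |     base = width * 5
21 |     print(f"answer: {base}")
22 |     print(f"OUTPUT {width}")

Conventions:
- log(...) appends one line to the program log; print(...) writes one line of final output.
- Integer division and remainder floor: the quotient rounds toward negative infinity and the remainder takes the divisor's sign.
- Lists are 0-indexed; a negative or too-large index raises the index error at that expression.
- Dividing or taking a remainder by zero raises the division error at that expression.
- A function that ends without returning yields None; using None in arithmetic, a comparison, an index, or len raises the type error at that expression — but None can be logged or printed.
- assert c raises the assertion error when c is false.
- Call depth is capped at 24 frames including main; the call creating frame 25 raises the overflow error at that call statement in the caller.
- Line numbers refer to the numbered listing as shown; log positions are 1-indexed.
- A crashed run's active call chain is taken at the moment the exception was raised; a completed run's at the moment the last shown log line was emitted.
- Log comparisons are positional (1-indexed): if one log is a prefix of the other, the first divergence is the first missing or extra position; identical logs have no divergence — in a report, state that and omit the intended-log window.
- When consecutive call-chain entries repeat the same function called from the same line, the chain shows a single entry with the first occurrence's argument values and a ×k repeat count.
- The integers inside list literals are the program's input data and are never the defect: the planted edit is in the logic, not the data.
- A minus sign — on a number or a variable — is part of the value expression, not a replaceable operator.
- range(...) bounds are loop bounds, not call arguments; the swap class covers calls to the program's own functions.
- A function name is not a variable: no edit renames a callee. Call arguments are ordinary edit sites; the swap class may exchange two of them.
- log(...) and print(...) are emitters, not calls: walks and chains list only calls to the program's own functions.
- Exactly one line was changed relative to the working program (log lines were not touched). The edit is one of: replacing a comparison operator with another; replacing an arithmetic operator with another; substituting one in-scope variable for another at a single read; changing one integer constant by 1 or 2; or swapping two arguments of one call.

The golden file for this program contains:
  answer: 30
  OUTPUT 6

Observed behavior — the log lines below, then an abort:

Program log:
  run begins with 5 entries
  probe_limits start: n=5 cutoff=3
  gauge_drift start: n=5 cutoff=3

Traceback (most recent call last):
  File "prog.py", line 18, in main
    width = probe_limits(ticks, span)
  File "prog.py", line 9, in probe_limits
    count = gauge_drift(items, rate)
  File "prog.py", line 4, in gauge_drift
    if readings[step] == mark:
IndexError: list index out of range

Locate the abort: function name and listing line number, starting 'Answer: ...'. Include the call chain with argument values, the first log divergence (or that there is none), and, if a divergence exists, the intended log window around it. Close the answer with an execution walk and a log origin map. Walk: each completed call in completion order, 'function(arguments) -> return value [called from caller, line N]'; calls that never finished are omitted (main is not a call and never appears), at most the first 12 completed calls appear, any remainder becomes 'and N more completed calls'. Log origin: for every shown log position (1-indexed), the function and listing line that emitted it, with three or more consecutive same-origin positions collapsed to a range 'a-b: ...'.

Answer: the error was raised in gauge_drift, line 4.
Core observation: The log ends early — 3 lines, where the working version next logs 'match at position 3'.
Call chain: main -> probe_limits([2, 4, -4, 3, 7], 3) (called at line 18) -> gauge_drift([2, 4, -4, 3, 7], 3) (called at line 9).
First divergence: position 4 (shown log ended at 3 lines; the working version continues: 'match at position 3').
Intended log window:
  2: probe_limits start: n=5 cutoff=3
  3: gauge_drift start: n=5 cutoff=3
  4: match at position 3
  5: driver got 6
Execution walk:
  (no call completed)
Log origin:
  1: logged in main at line 17
  2: logged in probe_limits at line 8
  3: logged in gauge_drift at line 2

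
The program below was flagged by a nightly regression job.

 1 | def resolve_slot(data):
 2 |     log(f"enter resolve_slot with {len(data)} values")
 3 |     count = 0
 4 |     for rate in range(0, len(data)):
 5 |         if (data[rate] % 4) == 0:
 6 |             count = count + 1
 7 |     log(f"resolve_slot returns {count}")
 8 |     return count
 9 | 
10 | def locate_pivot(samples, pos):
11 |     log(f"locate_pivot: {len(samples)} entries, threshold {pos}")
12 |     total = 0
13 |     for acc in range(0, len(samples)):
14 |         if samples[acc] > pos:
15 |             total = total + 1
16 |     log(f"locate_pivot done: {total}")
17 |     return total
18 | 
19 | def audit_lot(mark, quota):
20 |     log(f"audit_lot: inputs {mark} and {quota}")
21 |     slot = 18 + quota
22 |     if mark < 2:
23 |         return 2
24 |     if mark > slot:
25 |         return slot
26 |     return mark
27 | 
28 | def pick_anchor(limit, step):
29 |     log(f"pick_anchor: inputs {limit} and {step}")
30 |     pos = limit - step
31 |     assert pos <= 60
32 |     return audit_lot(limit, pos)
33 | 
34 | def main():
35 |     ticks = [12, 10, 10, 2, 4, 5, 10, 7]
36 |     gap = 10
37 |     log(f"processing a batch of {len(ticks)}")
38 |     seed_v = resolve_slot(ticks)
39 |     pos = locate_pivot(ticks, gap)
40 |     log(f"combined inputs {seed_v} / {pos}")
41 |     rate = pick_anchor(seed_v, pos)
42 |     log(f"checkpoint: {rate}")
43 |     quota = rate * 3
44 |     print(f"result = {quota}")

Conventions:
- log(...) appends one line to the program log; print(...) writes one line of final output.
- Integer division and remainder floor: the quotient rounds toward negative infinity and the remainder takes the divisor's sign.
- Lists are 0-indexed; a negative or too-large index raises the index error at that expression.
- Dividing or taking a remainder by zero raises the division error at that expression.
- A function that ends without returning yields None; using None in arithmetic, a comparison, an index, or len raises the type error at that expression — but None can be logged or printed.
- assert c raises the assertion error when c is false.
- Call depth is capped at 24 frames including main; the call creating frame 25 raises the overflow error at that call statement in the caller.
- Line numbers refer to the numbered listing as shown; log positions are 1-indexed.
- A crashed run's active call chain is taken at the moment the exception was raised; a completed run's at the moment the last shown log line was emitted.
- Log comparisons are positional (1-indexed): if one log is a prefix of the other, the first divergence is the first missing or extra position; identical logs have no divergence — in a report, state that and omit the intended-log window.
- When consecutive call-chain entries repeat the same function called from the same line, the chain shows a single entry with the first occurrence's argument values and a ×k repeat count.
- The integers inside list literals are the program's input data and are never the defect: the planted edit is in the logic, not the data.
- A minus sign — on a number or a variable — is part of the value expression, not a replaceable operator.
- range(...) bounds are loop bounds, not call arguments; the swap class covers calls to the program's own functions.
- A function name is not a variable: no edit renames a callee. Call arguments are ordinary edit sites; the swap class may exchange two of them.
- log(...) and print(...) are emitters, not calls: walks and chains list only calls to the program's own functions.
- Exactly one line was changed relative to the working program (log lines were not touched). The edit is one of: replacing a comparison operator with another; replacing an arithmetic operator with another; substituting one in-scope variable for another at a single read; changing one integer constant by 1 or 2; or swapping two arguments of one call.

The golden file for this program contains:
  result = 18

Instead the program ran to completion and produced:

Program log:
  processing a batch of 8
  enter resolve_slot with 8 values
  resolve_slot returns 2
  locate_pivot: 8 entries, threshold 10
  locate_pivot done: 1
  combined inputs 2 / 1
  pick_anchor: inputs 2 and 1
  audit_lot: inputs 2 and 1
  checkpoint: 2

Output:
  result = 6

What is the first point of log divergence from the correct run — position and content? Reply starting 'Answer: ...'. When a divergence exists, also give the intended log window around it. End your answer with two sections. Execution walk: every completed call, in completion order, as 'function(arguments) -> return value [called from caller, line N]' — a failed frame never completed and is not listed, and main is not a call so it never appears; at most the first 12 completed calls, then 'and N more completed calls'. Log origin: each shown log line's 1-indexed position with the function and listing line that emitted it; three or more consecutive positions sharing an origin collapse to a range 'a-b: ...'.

Answer: at position 3 the run shows 'resolve_slot returns 2' where the working version logs 'resolve_slot returns 6'.
Intended log window:
  1: processing a batch of 8
  2: enter resolve_slot with 8 values
  3: resolve_slot returns 6
  4: locate_pivot: 8 entries, threshold 10
Execution walk:
  resolve_slot([12, 10, 10, 2, 4, 5, 10, 7]) -> 2  [called from main, line 38]
  locate_pivot([12, 10, 10, 2, 4, 5, 10, 7], 10) -> 1  [called from main, line 39]
  audit_lot(2, 1) -> 2  [called from pick_anchor, line 32]
  pick_anchor(2, 1) -> 2  [called from main, line 41]
Origin of each log line:
  1: emitted by main (line 37)
  2: emitted by resolve_slot (line 2)
  3: emitted by resolve_slot (line 7)
  4: emitted by locate_pivot (line 11)
  5: emitted by locate_pivot (line 16)
  6: emitted by main (line 40)
  7: emitted by pick_anchor (line 29)
  8: emitted by audit_lot (line 20)
  9: emitted by main (line 42)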